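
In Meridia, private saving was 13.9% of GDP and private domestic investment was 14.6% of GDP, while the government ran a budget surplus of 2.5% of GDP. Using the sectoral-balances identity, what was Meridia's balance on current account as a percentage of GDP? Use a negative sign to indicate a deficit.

1.8

By the sectoral-balances identity, CA = (S_private - I) + (T - G).
Private balance = 13.9 - 14.6 = -0.7
Government balance (T - G) = 2.5
CA = -0.7 + 2.5 = 1.8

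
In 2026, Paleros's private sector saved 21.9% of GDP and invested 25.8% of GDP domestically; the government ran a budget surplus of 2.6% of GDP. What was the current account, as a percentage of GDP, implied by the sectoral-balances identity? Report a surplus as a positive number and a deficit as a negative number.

-1.3

By the sectoral-balances identity, CA = (S_private - I) + (T - G).
Private balance = 21.9 - 25.8 = -3.9
Government balance (T - G) = 2.6
CA = -3.9 + 2.6 = -1.3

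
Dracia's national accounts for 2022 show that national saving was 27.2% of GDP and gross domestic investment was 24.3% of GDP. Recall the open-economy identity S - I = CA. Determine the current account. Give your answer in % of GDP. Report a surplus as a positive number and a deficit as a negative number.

CA = S - I = 27.2 - 24.3 = 2.9

2.9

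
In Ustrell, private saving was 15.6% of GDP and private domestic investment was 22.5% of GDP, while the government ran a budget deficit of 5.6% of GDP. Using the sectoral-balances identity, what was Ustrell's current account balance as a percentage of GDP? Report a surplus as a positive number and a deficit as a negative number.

By the sectoral-balances identity, CA = (S_private - I) + (T - G).
Private balance = 15.6 - 22.5 = -6.9
Government balance (T - G) = -5.6
CA = -6.9 + (-5.6) = -12.5

-12.5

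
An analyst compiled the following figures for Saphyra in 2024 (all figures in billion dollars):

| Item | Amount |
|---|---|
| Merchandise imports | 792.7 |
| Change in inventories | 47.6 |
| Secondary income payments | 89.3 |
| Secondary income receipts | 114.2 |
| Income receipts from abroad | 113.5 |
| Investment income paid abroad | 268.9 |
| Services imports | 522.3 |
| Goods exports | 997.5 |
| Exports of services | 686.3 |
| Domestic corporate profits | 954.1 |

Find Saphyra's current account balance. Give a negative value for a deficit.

Goods balance = 997.5 - 792.7 = 204.8
Services balance = 686.3 - 522.3 = 164.0
Trade balance (goods + services) = 204.8 + 164.0 = 368.8
Net primary income = 113.5 - 268.9 = -155.4
Net secondary income = 114.2 - 89.3 = 24.9
Current account = 368.8 + (-155.4) + 24.9 = 238.3

238.3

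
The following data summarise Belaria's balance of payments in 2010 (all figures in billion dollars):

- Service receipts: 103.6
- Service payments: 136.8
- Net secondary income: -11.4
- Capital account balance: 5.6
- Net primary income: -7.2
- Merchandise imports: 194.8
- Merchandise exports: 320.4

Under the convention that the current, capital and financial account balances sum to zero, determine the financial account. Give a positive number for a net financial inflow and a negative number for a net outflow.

-79.4

Goods balance = 320.4 - 194.8 = 125.6
Services balance = 103.6 - 136.8 = -33.2
Trade balance (goods + services) = 125.6 + (-33.2) = 92.4
Net primary income = -7.2
Net secondary income = -11.4
Current account = 92.4 + (-7.2) + (-11.4) = 73.8
Financial account = -(73.8 + 5.6) = -79.4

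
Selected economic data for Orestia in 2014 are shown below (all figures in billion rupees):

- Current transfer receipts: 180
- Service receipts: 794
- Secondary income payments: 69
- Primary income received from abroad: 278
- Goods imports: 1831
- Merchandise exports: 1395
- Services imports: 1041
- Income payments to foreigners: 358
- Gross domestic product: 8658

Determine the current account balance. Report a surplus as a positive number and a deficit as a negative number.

Goods balance = 1395 - 1831 = -436
Services balance = 794 - 1041 = -247
Trade balance (goods + services) = -436 + (-247) = -683
Net primary income = 278 - 358 = -80
Net secondary income = 180 - 69 = 111
Current account = -683 + (-80) + 111 = -652

-652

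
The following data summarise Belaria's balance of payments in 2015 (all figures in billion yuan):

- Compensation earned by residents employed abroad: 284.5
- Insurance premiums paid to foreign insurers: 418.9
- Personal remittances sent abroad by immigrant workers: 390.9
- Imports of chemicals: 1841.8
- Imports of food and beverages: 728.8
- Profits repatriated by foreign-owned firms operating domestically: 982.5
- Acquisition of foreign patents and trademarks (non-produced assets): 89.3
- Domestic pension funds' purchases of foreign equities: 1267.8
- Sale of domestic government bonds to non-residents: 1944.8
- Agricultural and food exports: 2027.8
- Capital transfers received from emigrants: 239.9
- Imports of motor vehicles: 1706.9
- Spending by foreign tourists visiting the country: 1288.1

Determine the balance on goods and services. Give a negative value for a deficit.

Goods: -728.8 + 2027.8 - 1841.8 - 1706.9 = -2249.7
Services: -418.9 + 1288.1 = 869.2
Trade balance = -2249.7 + 869.2 = -1380.5
(Excluded from the trade balance — primary income: compensation earned by residents employed abroad 284.5, profits repatriated by foreign-owned firms operating domestically 982.5; secondary income: personal remittances sent abroad by immigrant workers 390.9; capital account: acquisition of foreign patents and trademarks (non-produced assets) 89.3, capital transfers received from emigrants 239.9; financial account: domestic pension funds' purchases of foreign equities 1267.8, sale of domestic government bonds to non-residents 1944.8.)

-1380.5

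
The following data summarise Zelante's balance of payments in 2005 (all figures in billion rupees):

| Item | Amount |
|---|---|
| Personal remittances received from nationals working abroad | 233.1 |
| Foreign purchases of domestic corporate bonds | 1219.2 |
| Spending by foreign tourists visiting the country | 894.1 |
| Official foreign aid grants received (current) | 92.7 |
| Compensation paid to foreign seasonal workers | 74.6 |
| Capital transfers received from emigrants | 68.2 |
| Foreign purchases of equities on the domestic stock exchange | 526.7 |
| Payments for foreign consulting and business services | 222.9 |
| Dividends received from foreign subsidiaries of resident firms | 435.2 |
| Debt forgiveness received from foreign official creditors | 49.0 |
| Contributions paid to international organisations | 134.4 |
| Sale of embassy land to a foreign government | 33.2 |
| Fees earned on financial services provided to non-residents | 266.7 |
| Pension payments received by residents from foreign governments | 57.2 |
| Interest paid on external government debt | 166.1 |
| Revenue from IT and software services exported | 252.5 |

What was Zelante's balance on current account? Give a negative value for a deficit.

Services: 252.5 + 266.7 + 894.1 - 222.9 = 1190.4
Primary income: -166.1 + 435.2 - 74.6 = 194.5
Secondary income: -134.4 + 233.1 + 57.2 + 92.7 = 248.6
Current account = 1190.4 + 194.5 + 248.6 = 1633.5
(Excluded from the current account — financial account: foreign purchases of domestic corporate bonds 1219.2, foreign purchases of equities on the domestic stock exchange 526.7; capital account: capital transfers received from emigrants 68.2, debt forgiveness received from foreign official creditors 49.0, sale of embassy land to a foreign government 33.2.)

1633.5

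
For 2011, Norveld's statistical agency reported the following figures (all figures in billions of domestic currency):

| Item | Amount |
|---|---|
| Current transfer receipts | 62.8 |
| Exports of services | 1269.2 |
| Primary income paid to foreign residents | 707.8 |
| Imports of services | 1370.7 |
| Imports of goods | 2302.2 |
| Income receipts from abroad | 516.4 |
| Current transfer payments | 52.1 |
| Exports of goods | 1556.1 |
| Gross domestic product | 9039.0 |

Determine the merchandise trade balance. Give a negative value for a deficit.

-746.1

Goods balance = 1556.1 - 2302.2 = -746.1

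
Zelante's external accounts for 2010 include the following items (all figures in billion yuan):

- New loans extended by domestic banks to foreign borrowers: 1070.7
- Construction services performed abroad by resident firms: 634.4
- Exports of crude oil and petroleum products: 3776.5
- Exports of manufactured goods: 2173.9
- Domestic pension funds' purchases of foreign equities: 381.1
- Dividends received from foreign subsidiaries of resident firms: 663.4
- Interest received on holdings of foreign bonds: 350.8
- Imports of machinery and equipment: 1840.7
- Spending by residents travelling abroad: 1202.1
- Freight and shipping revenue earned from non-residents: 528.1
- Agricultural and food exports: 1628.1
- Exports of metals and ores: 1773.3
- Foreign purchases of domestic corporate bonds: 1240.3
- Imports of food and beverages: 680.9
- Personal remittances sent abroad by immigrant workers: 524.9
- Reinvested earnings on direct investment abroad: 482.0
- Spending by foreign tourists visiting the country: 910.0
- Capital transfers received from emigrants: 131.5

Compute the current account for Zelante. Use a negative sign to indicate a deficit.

8671.9

Goods: -1840.7 + 1773.3 + 3776.5 + 1628.1 - 680.9 + 2173.9 = 6830.2
Services: 910.0 - 1202.1 + 634.4 + 528.1 = 870.4
Primary income: 482.0 + 350.8 + 663.4 = 1496.2
Secondary income: -524.9
Current account = 6830.2 + 870.4 + 1496.2 + (-524.9) = 8671.9
(Excluded from the current account — financial account: new loans extended by domestic banks to foreign borrowers 1070.7, domestic pension funds' purchases of foreign equities 381.1, foreign purchases of domestic corporate bonds 1240.3; capital account: capital transfers received from emigrants 131.5.)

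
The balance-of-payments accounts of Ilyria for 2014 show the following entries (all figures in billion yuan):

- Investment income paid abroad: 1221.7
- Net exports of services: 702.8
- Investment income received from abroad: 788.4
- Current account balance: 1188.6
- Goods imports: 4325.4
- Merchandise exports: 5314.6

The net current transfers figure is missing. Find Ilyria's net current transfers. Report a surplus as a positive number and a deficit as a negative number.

Current account = goods balance + services balance + net primary income + net secondary income
Sum of the known components = 1258.7
Net current transfers = CA - (known components) = 1188.6 - 1258.7 = -70.1

-70.1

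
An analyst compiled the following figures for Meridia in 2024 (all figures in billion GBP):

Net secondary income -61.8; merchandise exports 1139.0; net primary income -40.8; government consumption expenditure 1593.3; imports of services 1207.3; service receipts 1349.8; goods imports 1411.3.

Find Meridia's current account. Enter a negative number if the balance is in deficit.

-232.4

Goods balance = 1139.0 - 1411.3 = -272.3
Services balance = 1349.8 - 1207.3 = 142.5
Trade balance (goods + services) = -272.3 + 142.5 = -129.8
Net primary income = -40.8
Net secondary income = -61.8
Current account = -129.8 + (-40.8) + (-61.8) = -232.4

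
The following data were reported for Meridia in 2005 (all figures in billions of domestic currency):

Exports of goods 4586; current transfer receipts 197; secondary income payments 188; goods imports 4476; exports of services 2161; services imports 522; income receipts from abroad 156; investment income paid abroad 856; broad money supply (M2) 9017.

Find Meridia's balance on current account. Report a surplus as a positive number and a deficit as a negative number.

1058

Goods balance = 4586 - 4476 = 110
Services balance = 2161 - 522 = 1639
Trade balance (goods + services) = 110 + 1639 = 1749
Net primary income = 156 - 856 = -700
Net secondary income = 197 - 188 = 9
Current account = 1749 + (-700) + 9 = 1058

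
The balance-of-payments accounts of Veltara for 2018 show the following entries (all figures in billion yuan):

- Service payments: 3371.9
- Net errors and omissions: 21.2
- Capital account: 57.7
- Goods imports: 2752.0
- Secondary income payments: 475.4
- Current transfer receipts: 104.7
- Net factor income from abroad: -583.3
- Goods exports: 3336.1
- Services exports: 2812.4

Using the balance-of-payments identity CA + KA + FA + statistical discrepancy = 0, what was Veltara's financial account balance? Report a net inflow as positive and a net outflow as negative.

850.5

Goods balance = 3336.1 - 2752.0 = 584.1
Services balance = 2812.4 - 3371.9 = -559.5
Trade balance (goods + services) = 584.1 + (-559.5) = 24.6
Net primary income = -583.3
Net secondary income = 104.7 - 475.4 = -370.7
Current account = 24.6 + (-583.3) + (-370.7) = -929.4
Financial account = -(-929.4 + 57.7 + 21.2) = 850.5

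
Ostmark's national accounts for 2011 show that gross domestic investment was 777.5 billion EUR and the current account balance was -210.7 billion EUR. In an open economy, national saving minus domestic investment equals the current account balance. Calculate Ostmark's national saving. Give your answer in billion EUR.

566.8

S = I + CA = 777.5 + (-210.7) = 566.8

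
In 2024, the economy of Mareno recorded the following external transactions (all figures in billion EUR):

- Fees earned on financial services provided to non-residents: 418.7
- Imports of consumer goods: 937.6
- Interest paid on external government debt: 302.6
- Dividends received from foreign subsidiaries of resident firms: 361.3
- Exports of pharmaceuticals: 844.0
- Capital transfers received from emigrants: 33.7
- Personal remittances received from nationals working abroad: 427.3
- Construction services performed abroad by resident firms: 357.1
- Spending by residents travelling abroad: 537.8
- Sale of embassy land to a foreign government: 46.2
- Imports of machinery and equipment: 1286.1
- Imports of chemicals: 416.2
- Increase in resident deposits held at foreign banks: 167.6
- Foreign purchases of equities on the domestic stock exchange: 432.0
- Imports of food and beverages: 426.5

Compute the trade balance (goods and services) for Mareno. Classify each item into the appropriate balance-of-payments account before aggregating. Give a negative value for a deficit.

-1984.4

Goods: -416.2 - 426.5 + 844.0 - 1286.1 - 937.6 = -2222.4
Services: -537.8 + 357.1 + 418.7 = 238.0
Trade balance = -2222.4 + 238.0 = -1984.4
(Excluded from the trade balance — primary income: interest paid on external government debt 302.6, dividends received from foreign subsidiaries of resident firms 361.3; capital account: capital transfers received from emigrants 33.7, sale of embassy land to a foreign government 46.2; secondary income: personal remittances received from nationals working abroad 427.3; financial account: increase in resident deposits held at foreign banks 167.6, foreign purchases of equities on the domestic stock exchange 432.0.)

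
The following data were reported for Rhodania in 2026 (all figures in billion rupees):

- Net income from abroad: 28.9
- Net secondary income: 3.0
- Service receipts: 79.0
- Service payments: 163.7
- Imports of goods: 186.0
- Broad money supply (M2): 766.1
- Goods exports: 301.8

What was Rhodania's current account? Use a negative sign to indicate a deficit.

Goods balance = 301.8 - 186.0 = 115.8
Services balance = 79.0 - 163.7 = -84.7
Trade balance (goods + services) = 115.8 + (-84.7) = 31.1
Net primary income = 28.9
Net secondary income = 3.0
Current account = 31.1 + 28.9 + 3.0 = 63.0

63.0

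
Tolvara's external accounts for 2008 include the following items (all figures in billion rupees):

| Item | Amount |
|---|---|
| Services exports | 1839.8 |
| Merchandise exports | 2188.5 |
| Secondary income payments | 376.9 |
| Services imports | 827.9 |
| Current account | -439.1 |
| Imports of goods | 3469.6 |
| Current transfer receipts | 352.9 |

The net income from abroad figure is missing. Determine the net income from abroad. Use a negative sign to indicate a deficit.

Current account = goods balance + services balance + net primary income + net secondary income
Sum of the known components = -293.2
Net income from abroad = CA - (known components) = -439.1 - (-293.2) = -145.9

-145.9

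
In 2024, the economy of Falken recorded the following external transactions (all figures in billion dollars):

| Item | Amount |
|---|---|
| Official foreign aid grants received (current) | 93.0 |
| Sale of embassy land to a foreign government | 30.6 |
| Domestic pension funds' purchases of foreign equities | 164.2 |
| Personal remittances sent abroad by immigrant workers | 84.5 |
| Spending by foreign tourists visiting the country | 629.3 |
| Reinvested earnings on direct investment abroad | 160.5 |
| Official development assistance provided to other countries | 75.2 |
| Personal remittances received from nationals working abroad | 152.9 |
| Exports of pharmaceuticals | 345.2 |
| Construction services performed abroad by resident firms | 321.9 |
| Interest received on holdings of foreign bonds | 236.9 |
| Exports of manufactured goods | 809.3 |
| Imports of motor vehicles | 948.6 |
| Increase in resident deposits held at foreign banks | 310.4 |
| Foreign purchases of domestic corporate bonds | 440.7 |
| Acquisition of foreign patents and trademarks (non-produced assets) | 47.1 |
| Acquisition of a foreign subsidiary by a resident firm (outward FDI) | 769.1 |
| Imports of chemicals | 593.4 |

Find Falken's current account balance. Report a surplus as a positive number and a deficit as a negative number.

Goods: -593.4 + 809.3 - 948.6 + 345.2 = -387.5
Services: 321.9 + 629.3 = 951.2
Primary income: 160.5 + 236.9 = 397.4
Secondary income: -75.2 + 93.0 - 84.5 + 152.9 = 86.2
Current account = (-387.5) + 951.2 + 397.4 + 86.2 = 1047.3
(Excluded from the current account — capital account: sale of embassy land to a foreign government 30.6, acquisition of foreign patents and trademarks (non-produced assets) 47.1; financial account: domestic pension funds' purchases of foreign equities 164.2, increase in resident deposits held at foreign banks 310.4, foreign purchases of domestic corporate bonds 440.7, acquisition of a foreign subsidiary by a resident firm (outward FDI) 769.1.)

1047.3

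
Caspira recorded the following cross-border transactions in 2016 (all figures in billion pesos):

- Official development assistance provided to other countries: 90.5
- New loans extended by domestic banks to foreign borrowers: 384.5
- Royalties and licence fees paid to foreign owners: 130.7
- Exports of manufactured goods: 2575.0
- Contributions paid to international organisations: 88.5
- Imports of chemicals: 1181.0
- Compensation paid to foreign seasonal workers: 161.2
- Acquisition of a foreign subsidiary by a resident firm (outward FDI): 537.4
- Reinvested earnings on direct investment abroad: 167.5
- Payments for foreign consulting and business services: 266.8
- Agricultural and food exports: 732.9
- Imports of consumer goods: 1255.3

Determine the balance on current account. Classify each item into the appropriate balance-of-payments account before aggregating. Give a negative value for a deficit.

Goods: -1181.0 - 1255.3 + 2575.0 + 732.9 = 871.6
Services: -130.7 - 266.8 = -397.5
Primary income: 167.5 - 161.2 = 6.3
Secondary income: -88.5 - 90.5 = -179.0
Current account = 871.6 + (-397.5) + 6.3 + (-179.0) = 301.4
(Excluded from the current account — financial account: new loans extended by domestic banks to foreign borrowers 384.5, acquisition of a foreign subsidiary by a resident firm (outward FDI) 537.4.)

301.4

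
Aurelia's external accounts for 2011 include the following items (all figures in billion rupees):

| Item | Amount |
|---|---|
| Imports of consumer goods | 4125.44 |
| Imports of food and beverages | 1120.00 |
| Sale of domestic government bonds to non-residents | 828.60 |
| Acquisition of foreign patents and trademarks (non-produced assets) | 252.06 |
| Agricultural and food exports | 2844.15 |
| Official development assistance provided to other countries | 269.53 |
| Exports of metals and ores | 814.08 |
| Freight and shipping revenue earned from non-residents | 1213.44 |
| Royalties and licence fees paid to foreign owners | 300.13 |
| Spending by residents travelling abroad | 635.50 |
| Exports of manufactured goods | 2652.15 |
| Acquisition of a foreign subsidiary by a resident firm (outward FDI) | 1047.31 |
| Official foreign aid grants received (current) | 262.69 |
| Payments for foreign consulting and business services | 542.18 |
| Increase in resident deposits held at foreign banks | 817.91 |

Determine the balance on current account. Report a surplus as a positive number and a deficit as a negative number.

Goods: 2652.15 - 4125.44 - 1120.00 + 2844.15 + 814.08 = 1064.94
Services: -542.18 - 300.13 - 635.50 + 1213.44 = -264.37
Secondary income: -269.53 + 262.69 = -6.84
Current account = 1064.94 + (-264.37) + (-6.84) = 793.73
(Excluded from the current account — financial account: sale of domestic government bonds to non-residents 828.60, acquisition of a foreign subsidiary by a resident firm (outward FDI) 1047.31, increase in resident deposits held at foreign banks 817.91; capital account: acquisition of foreign patents and trademarks (non-produced assets) 252.06.)

793.73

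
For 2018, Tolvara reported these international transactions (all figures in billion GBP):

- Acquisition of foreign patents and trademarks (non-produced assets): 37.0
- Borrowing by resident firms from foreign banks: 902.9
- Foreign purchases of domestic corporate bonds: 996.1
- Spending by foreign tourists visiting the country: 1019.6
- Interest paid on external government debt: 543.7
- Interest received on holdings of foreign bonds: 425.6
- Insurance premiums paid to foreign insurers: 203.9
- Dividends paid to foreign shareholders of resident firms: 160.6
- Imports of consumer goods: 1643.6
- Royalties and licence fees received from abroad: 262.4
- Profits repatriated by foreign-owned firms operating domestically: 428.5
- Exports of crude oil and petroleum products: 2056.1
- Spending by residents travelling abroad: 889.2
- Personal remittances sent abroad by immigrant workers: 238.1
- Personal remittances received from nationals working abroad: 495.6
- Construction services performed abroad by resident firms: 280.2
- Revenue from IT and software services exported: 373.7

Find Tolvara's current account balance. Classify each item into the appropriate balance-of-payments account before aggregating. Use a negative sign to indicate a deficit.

Goods: -1643.6 + 2056.1 = 412.5
Services: 373.7 + 280.2 - 889.2 + 262.4 - 203.9 + 1019.6 = 842.8
Primary income: 425.6 - 543.7 - 160.6 - 428.5 = -707.2
Secondary income: -238.1 + 495.6 = 257.5
Current account = 412.5 + 842.8 + (-707.2) + 257.5 = 805.6
(Excluded from the current account — capital account: acquisition of foreign patents and trademarks (non-produced assets) 37.0; financial account: borrowing by resident firms from foreign banks 902.9, foreign purchases of domestic corporate bonds 996.1.)

805.6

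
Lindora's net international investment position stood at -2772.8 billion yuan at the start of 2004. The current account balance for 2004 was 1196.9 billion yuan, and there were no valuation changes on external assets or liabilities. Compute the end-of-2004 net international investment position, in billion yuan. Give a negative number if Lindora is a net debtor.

-1575.9

With no valuation effects, change in NIIP = current account = 1196.9
End-of-year NIIP = -2772.8 + 1196.9 = -1575.9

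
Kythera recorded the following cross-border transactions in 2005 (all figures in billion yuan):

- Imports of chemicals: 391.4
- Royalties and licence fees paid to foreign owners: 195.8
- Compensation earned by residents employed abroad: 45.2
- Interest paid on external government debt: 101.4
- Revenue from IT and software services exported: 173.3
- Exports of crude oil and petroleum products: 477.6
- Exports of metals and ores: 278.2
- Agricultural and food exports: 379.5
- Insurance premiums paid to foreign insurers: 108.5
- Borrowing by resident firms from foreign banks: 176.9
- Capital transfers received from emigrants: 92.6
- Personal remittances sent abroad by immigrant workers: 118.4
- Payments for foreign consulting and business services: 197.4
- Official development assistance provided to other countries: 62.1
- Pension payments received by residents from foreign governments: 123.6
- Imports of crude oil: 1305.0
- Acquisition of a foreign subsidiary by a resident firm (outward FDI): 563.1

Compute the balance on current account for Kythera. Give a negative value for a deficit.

-1002.6

Goods: -1305.0 + 379.5 + 477.6 - 391.4 + 278.2 = -561.1
Services: -195.8 + 173.3 - 197.4 - 108.5 = -328.4
Primary income: -101.4 + 45.2 = -56.2
Secondary income: -118.4 - 62.1 + 123.6 = -56.9
Current account = (-561.1) + (-328.4) + (-56.2) + (-56.9) = -1002.6
(Excluded from the current account — financial account: borrowing by resident firms from foreign banks 176.9, acquisition of a foreign subsidiary by a resident firm (outward FDI) 563.1; capital account: capital transfers received from emigrants 92.6.)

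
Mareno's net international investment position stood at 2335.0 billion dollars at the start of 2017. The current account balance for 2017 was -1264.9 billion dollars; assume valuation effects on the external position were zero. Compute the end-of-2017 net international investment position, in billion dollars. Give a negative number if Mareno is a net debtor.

With no valuation effects, change in NIIP = current account = -1264.9
End-of-year NIIP = 2335.0 + (-1264.9) = 1070.1

1070.1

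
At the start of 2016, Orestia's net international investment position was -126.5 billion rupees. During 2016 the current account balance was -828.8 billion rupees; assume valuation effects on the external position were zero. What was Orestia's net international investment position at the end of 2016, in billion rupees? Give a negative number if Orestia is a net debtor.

-955.3

With no valuation effects, change in NIIP = current account = -828.8
End-of-year NIIP = -126.5 + (-828.8) = -955.3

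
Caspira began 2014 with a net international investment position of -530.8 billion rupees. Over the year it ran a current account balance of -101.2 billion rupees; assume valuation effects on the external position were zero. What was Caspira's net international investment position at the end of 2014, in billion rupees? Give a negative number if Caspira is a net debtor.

With no valuation effects, change in NIIP = current account = -101.2
End-of-year NIIP = -530.8 + (-101.2) = -632.0

-632.0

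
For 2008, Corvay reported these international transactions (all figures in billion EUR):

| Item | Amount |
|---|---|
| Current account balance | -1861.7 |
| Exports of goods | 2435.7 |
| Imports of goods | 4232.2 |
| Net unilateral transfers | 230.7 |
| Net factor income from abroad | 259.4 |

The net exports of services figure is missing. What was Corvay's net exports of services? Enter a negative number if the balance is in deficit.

-555.3

Current account = goods balance + services balance + net primary income + net secondary income
Sum of the known components = -1306.4
Net exports of services = CA - (known components) = -1861.7 - (-1306.4) = -555.3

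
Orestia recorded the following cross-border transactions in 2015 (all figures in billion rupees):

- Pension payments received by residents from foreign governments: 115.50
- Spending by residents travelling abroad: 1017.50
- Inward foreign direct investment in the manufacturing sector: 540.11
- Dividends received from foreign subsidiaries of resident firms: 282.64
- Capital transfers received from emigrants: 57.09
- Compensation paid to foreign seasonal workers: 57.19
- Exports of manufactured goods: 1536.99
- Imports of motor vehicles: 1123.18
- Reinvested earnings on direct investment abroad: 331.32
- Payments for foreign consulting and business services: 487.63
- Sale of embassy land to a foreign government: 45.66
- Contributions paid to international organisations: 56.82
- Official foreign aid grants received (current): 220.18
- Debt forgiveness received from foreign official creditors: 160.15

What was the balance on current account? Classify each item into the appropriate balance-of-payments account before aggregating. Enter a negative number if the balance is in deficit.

Goods: -1123.18 + 1536.99 = 413.81
Services: -487.63 - 1017.50 = -1505.13
Primary income: -57.19 + 282.64 + 331.32 = 556.77
Secondary income: 220.18 - 56.82 + 115.50 = 278.86
Current account = 413.81 + (-1505.13) + 556.77 + 278.86 = -255.69
(Excluded from the current account — financial account: inward foreign direct investment in the manufacturing sector 540.11; capital account: capital transfers received from emigrants 57.09, sale of embassy land to a foreign government 45.66, debt forgiveness received from foreign official creditors 160.15.)

-255.69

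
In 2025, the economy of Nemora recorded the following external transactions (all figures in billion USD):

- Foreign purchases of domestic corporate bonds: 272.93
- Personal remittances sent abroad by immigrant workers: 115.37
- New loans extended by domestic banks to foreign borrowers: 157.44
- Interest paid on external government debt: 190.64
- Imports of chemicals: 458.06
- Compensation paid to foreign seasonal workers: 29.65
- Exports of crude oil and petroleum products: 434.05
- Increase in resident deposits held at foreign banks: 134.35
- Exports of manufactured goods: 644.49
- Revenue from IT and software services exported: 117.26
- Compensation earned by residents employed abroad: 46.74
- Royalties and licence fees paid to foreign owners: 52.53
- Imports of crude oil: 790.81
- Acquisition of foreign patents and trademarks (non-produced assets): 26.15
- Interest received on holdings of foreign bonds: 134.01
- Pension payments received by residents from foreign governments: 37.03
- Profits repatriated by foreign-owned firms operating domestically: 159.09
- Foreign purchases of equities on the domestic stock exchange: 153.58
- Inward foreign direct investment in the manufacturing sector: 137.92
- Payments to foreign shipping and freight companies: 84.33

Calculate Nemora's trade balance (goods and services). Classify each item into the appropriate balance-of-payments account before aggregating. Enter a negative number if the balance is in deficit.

-189.93

Goods: 434.05 - 790.81 + 644.49 - 458.06 = -170.33
Services: -52.53 - 84.33 + 117.26 = -19.60
Trade balance = -170.33 + (-19.60) = -189.93
(Excluded from the trade balance — financial account: foreign purchases of domestic corporate bonds 272.93, new loans extended by domestic banks to foreign borrowers 157.44, increase in resident deposits held at foreign banks 134.35, foreign purchases of equities on the domestic stock exchange 153.58, inward foreign direct investment in the manufacturing sector 137.92; secondary income: personal remittances sent abroad by immigrant workers 115.37, pension payments received by residents from foreign governments 37.03; primary income: interest paid on external government debt 190.64, compensation paid to foreign seasonal workers 29.65, compensation earned by residents employed abroad 46.74, interest received on holdings of foreign bonds 134.01, profits repatriated by foreign-owned firms operating domestically 159.09; capital account: acquisition of foreign patents and trademarks (non-produced assets) 26.15.)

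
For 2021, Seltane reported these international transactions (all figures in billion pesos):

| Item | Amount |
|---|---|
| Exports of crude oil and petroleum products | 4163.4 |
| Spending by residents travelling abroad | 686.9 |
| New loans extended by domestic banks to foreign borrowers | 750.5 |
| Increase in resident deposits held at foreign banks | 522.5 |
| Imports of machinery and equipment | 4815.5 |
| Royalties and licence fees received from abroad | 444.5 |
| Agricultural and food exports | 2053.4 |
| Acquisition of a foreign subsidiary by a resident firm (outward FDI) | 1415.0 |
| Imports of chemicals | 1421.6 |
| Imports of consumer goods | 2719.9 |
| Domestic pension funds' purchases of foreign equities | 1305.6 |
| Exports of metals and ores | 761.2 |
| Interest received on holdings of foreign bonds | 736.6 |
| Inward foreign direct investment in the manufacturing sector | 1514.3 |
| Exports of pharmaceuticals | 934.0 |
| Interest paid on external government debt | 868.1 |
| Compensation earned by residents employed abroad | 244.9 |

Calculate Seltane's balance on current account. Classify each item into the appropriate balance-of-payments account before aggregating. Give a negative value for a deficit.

Goods: -2719.9 + 4163.4 + 761.2 - 1421.6 - 4815.5 + 934.0 + 2053.4 = -1045.0
Services: -686.9 + 444.5 = -242.4
Primary income: 244.9 + 736.6 - 868.1 = 113.4
Current account = (-1045.0) + (-242.4) + 113.4 = -1174.0
(Excluded from the current account — financial account: new loans extended by domestic banks to foreign borrowers 750.5, increase in resident deposits held at foreign banks 522.5, acquisition of a foreign subsidiary by a resident firm (outward FDI) 1415.0, domestic pension funds' purchases of foreign equities 1305.6, inward foreign direct investment in the manufacturing sector 1514.3.)

-1174.0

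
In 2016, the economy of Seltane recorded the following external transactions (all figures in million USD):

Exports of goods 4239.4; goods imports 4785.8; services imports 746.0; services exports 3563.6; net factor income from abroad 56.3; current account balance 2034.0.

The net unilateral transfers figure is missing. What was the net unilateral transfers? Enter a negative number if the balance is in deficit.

-293.5

Current account = goods balance + services balance + net primary income + net secondary income
Sum of the known components = 2327.5
Net unilateral transfers = CA - (known components) = 2034.0 - 2327.5 = -293.5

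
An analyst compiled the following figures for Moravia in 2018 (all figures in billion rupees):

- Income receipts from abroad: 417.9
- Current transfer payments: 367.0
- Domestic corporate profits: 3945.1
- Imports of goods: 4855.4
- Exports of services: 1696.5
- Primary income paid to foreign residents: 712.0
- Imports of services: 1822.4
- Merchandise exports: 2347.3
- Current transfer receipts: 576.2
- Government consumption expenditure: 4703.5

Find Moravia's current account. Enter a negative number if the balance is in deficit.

-2718.9

Goods balance = 2347.3 - 4855.4 = -2508.1
Services balance = 1696.5 - 1822.4 = -125.9
Trade balance (goods + services) = -2508.1 + (-125.9) = -2634.0
Net primary income = 417.9 - 712.0 = -294.1
Net secondary income = 576.2 - 367.0 = 209.2
Current account = -2634.0 + (-294.1) + 209.2 = -2718.9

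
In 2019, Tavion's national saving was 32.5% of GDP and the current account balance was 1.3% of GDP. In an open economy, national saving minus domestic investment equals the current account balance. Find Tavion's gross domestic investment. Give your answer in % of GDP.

31.2

S - I = CA (net lending to the rest of the world).
I = S - CA = 32.5 - 1.3 = 31.2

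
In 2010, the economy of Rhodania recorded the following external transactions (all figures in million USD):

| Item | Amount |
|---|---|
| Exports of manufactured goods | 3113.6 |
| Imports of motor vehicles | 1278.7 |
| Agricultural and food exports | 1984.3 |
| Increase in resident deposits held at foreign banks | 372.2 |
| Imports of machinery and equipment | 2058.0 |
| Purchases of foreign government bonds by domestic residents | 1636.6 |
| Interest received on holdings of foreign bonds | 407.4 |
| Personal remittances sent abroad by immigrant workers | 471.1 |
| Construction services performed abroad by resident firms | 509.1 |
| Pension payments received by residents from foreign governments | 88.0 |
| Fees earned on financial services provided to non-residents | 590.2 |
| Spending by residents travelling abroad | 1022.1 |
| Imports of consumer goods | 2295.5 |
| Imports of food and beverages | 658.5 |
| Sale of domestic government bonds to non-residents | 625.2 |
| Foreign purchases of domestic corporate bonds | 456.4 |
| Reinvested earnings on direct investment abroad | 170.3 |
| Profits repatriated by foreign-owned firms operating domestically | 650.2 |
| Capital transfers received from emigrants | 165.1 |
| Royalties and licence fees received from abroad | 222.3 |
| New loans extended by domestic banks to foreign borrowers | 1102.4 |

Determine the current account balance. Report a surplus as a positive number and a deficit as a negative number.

Goods: -658.5 - 2058.0 + 1984.3 + 3113.6 - 1278.7 - 2295.5 = -1192.8
Services: 222.3 - 1022.1 + 509.1 + 590.2 = 299.5
Primary income: 407.4 + 170.3 - 650.2 = -72.5
Secondary income: 88.0 - 471.1 = -383.1
Current account = (-1192.8) + 299.5 + (-72.5) + (-383.1) = -1348.9
(Excluded from the current account — financial account: increase in resident deposits held at foreign banks 372.2, purchases of foreign government bonds by domestic residents 1636.6, sale of domestic government bonds to non-residents 625.2, foreign purchases of domestic corporate bonds 456.4, new loans extended by domestic banks to foreign borrowers 1102.4; capital account: capital transfers received from emigrants 165.1.)

-1348.9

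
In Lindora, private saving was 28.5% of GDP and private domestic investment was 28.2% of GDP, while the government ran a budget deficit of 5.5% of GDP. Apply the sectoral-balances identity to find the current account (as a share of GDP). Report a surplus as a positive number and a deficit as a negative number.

By the sectoral-balances identity, CA = (S_private - I) + (T - G).
Private balance = 28.5 - 28.2 = 0.3
Government balance (T - G) = -5.5
CA = 0.3 + (-5.5) = -5.2

-5.2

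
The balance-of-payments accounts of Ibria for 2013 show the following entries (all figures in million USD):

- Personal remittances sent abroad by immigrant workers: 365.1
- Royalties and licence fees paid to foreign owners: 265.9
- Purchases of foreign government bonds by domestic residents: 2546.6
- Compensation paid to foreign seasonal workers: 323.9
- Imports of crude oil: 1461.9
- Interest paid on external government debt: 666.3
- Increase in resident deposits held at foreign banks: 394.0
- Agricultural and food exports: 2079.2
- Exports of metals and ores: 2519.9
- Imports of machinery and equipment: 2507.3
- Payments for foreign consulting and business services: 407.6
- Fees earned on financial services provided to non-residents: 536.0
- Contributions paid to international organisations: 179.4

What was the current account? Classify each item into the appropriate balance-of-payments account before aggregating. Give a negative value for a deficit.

Goods: -1461.9 + 2079.2 + 2519.9 - 2507.3 = 629.9
Services: -407.6 - 265.9 + 536.0 = -137.5
Primary income: -323.9 - 666.3 = -990.2
Secondary income: -179.4 - 365.1 = -544.5
Current account = 629.9 + (-137.5) + (-990.2) + (-544.5) = -1042.3
(Excluded from the current account — financial account: purchases of foreign government bonds by domestic residents 2546.6, increase in resident deposits held at foreign banks 394.0.)

-1042.3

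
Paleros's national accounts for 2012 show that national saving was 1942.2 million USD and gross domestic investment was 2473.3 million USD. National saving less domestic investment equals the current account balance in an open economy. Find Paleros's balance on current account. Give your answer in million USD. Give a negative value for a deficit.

CA = S - I = 1942.2 - 2473.3 = -531.1

-531.1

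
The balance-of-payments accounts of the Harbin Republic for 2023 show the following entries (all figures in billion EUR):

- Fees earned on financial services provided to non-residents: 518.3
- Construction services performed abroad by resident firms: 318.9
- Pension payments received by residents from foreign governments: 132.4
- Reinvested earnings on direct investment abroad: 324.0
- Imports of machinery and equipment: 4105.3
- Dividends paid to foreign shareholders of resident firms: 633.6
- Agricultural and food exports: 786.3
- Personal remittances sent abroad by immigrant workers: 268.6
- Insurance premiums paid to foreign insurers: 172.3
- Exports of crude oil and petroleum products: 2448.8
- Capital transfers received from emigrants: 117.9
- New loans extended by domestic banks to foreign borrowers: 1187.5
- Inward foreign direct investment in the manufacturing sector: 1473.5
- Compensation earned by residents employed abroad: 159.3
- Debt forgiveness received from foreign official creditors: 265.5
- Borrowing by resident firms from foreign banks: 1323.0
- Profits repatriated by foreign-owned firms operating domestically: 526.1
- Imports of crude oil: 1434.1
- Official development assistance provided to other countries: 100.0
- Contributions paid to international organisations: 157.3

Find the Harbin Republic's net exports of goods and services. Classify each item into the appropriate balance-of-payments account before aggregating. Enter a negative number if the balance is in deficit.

-1639.4

Goods: 786.3 - 4105.3 + 2448.8 - 1434.1 = -2304.3
Services: 318.9 + 518.3 - 172.3 = 664.9
Trade balance = -2304.3 + 664.9 = -1639.4
(Excluded from the trade balance — secondary income: pension payments received by residents from foreign governments 132.4, personal remittances sent abroad by immigrant workers 268.6, official development assistance provided to other countries 100.0, contributions paid to international organisations 157.3; primary income: reinvested earnings on direct investment abroad 324.0, dividends paid to foreign shareholders of resident firms 633.6, compensation earned by residents employed abroad 159.3, profits repatriated by foreign-owned firms operating domestically 526.1; capital account: capital transfers received from emigrants 117.9, debt forgiveness received from foreign official creditors 265.5; financial account: new loans extended by domestic banks to foreign borrowers 1187.5, inward foreign direct investment in the manufacturing sector 1473.5, borrowing by resident firms from foreign banks 1323.0.)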